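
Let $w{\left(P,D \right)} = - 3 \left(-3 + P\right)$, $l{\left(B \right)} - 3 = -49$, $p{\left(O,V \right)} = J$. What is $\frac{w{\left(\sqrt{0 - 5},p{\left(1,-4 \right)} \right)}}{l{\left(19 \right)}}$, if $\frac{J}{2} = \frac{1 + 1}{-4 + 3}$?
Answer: $- \frac{9}{46} + \frac{3 i \sqrt{5}}{46} \approx -0.19565 + 0.14583 i$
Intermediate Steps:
$J = -4$ ($J = 2 \frac{1 + 1}{-4 + 3} = 2 \frac{2}{-1} = 2 \cdot 2 \left(-1\right) = 2 \left(-2\right) = -4$)
$p{\left(O,V \right)} = -4$
$l{\left(B \right)} = -46$ ($l{\left(B \right)} = 3 - 49 = -46$)
$w{\left(P,D \right)} = 9 - 3 P$
$\frac{w{\left(\sqrt{0 - 5},p{\left(1,-4 \right)} \right)}}{l{\left(19 \right)}} = \frac{9 - 3 \sqrt{0 - 5}}{-46} = \left(9 - 3 \sqrt{-5}\right) \left(- \frac{1}{46}\right) = \left(9 - 3 i \sqrt{5}\right) \left(- \frac{1}{46}\right) = - \frac{9}{46} + \frac{3 i \sqrt{5}}{46}$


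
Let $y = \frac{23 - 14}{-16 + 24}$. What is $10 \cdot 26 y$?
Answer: $\frac{585}{2} \approx 292.5$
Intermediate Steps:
$y = \frac{9}{8} \approx 1.125$
$10 \cdot 26 y = 10 \cdot 26 \cdot \frac{9}{8} = 260 \cdot \frac{9}{8} = \frac{585}{2}$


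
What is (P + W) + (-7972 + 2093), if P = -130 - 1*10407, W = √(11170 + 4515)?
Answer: -16416 + √15685 ≈ -16291.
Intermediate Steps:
W = √15685 ≈ 125.24
P = -10537 (P = -130 - 10407 = -10537)
(P + W) + (-7972 + 2093) = (-10537 + √15685) + (-7972 + 2093) = (-10537 + √15685) - 5879 = -16416 + √15685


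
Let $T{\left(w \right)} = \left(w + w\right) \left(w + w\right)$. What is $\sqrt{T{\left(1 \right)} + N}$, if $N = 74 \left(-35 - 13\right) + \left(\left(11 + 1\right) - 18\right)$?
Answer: $i \sqrt{3554} \approx 59.615 i$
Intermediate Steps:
$T{\left(w \right)} = 4 w^{2}$ ($T{\left(w \right)} = 2 w 2 w = 4 w^{2}$)
$N = -3558$ ($N = 74 \left(-35 - 13\right) + \left(12 - 18\right) = 74 \left(-48\right) - 6 = -3552 - 6 = -3558$)
$\sqrt{T{\left(1 \right)} + N} = \sqrt{4 \cdot 1^{2} - 3558} = \sqrt{4 \cdot 1 - 3558} = \sqrt{4 - 3558} = \sqrt{-3554} = i \sqrt{3554}$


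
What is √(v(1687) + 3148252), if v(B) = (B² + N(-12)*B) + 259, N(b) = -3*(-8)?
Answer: 6*√167638 ≈ 2456.6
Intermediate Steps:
N(b) = 24
v(B) = 259 + B² + 24*B (v(B) = (B² + 24*B) + 259 = 259 + B² + 24*B)
√(v(1687) + 3148252) = √((259 + 1687² + 24*1687) + 3148252) = √((259 + 2845969 + 40488) + 3148252) = √(2886716 + 3148252) = √6034968 = 6*√167638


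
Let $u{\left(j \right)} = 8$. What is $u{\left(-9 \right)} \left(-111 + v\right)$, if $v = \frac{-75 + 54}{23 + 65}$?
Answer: $- \frac{9789}{11} \approx -889.91$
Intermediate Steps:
$v = - \frac{21}{88} \approx -0.23864$
$u{\left(-9 \right)} \left(-111 + v\right) = 8 \left(-111 - \frac{21}{88}\right) = 8 \left(- \frac{9789}{88}\right) = - \frac{9789}{11}$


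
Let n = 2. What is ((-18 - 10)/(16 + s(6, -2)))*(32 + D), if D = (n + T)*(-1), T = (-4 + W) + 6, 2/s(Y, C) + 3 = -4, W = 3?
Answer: -490/11 ≈ -44.545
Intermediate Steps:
s(Y, C) = -2/7 (s(Y, C) = 2/(-3 - 4) = 2/(-7) = 2*(-⅐) = -2/7)
T = 5 (T = (-4 + 3) + 6 = -1 + 6 = 5)
D = -7 (D = (2 + 5)*(-1) = 7*(-1) = -7)
((-18 - 10)/(16 + s(6, -2)))*(32 + D) = ((-18 - 10)/(16 - 2/7))*(32 - 7) = -28/110/7*25 = -28*7/110*25 = -98/55*25 = -490/11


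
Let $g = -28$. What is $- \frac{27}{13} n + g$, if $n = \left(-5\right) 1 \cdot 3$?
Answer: $\frac{41}{13} \approx 3.1538$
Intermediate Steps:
$n = -15$ ($n = \left(-5\right) 3 = -15$)
$- \frac{27}{13} n + g = - \frac{27}{13} \left(-15\right) - 28 = \left(-27\right) \frac{1}{13} \left(-15\right) - 28 = \left(- \frac{27}{13}\right) \left(-15\right) - 28 = \frac{405}{13} - 28 = \frac{41}{13}$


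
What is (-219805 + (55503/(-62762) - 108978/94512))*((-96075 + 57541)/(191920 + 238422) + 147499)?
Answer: -246313712265517833445803/7597280906468 ≈ -3.2421e+10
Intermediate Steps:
(-219805 + (55503/(-62762) - 108978/94512))*((-96075 + 57541)/(191920 + 238422) + 147499) = (-219805 + (55503*(-1/62762) - 108978*1/94512))*(-38534/430342 + 147499) = (-219805 + (-7929/8966 - 18163/15752))*(-38534*1/430342 + 147499) = (-219805 - 143873533/70616216)*(-19267/215171 + 147499) = -15521941231413/70616216*31737488062/215171 = -246313712265517833445803/7597280906468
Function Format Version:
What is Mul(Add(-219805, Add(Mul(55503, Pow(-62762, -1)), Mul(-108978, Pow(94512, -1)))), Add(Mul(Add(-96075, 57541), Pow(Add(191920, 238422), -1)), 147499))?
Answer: Rational(-246313712265517833445803, 7597280906468) ≈ -3.2421e+10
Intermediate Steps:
Mul(Add(-219805, Add(Mul(55503, Pow(-62762, -1)), Mul(-108978, Pow(94512, -1)))), Add(Mul(Add(-96075, 57541), Pow(Add(191920, 238422), -1)), 147499)) = Mul(Add(-219805, Add(Mul(55503, Rational(-1, 62762)), Mul(-108978, Rational(1, 94512)))), Add(Mul(-38534, Pow(430342, -1)), 147499)) = Mul(Add(-219805, Add(Rational(-7929, 8966), Rational(-18163, 15752))), Add(Mul(-38534, Rational(1, 430342)), 147499)) = Mul(Add(-219805, Rational(-143873533, 70616216)), Add(Rational(-19267, 215171), 147499)) = Mul(Rational(-15521941231413, 70616216), Rational(31737488062, 215171)) = Rational(-246313712265517833445803, 7597280906468)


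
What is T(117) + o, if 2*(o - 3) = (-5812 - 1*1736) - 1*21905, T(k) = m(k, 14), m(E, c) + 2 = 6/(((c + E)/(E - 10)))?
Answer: -3856797/262 ≈ -14721.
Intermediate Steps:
m(E, c) = -2 + 6*(-10 + E)/(E + c) (m(E, c) = -2 + 6/(((c + E)/(E - 10))) = -2 + 6/(((E + c)/(-10 + E))) = -2 + 6*((-10 + E)/(E + c)) = -2 + 6*(-10 + E)/(E + c))
T(k) = 2*(-44 + 2*k)/(14 + k) (T(k) = 2*(-30 - 1*14 + 2*k)/(k + 14) = 2*(-30 - 14 + 2*k)/(14 + k) = 2*(-44 + 2*k)/(14 + k))
o = -29447/2 (o = 3 + ((-5812 - 1*1736) - 1*21905)/2 = 3 + ((-5812 - 1736) - 21905)/2 = 3 + (-7548 - 21905)/2 = 3 + (1/2)*(-29453) = 3 - 29453/2 = -29447/2 ≈ -14724.)
T(117) + o = 4*(-22 + 117)/(14 + 117) - 29447/2 = 4*95/131 - 29447/2 = 4*(1/131)*95 - 29447/2 = 380/131 - 29447/2 = -3856797/262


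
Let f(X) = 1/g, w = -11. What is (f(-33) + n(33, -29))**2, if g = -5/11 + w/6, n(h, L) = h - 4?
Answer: 18601969/22801 ≈ 815.84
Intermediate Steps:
n(h, L) = -4 + h
g = -151/66 (g = -5/11 - 11/6 = -151/66 ≈ -2.2879)
f(X) = -66/151 (f(X) = 1/(-151/66) = -66/151)
(f(-33) + n(33, -29))**2 = (-66/151 + (-4 + 33))**2 = (-66/151 + 29)**2 = (4313/151)**2 = 18601969/22801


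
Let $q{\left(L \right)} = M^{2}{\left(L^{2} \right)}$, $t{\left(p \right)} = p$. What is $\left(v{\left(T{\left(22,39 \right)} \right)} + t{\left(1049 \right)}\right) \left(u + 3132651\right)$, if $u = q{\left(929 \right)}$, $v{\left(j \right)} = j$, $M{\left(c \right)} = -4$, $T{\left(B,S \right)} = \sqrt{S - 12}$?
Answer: $3286167683 + 9398001 \sqrt{3} \approx 3.3024 \cdot 10^{9}$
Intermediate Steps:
$T{\left(B,S \right)} = \sqrt{-12 + S}$
$q{\left(L \right)} = 16$ ($q{\left(L \right)} = \left(-4\right)^{2} = 16$)
$u = 16$
$\left(v{\left(T{\left(22,39 \right)} \right)} + t{\left(1049 \right)}\right) \left(u + 3132651\right) = \left(\sqrt{-12 + 39} + 1049\right) \left(16 + 3132651\right) = \left(\sqrt{27} + 1049\right) 3132667 = \left(3 \sqrt{3} + 1049\right) 3132667 = \left(1049 + 3 \sqrt{3}\right) 3132667 = 3286167683 + 9398001 \sqrt{3}$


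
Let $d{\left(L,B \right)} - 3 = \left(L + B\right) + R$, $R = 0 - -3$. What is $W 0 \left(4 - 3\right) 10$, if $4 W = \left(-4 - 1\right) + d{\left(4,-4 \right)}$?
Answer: $0$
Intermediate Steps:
$R = 3$ ($R = 0 + 3 = 3$)
$d{\left(L,B \right)} = 6 + B + L$ ($d{\left(L,B \right)} = 3 + \left(\left(L + B\right) + 3\right) = 3 + \left(\left(B + L\right) + 3\right) = 3 + \left(3 + B + L\right) = 6 + B + L$)
$W = \frac{1}{4}$ ($W = \frac{\left(-4 - 1\right) + \left(6 - 4 + 4\right)}{4} = \frac{-5 + 6}{4} = \frac{1}{4} \cdot 1 = \frac{1}{4} \approx 0.25$)
$W 0 \left(4 - 3\right) 10 = \frac{0 \left(4 - 3\right)}{4} \cdot 10 = \frac{0 \cdot 1}{4} \cdot 10 = \frac{1}{4} \cdot 0 \cdot 10 = 0 \cdot 10 = 0$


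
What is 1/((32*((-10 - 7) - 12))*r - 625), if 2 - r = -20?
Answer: -1/21041 ≈ -4.7526e-5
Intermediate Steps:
r = 22 (r = 2 - 1*(-20) = 2 + 20 = 22)
1/((32*((-10 - 7) - 12))*r - 625) = 1/((32*((-10 - 7) - 12))*22 - 625) = 1/((32*(-17 - 12))*22 - 625) = 1/((32*(-29))*22 - 625) = 1/(-928*22 - 625) = 1/(-20416 - 625) = 1/(-21041) = -1/21041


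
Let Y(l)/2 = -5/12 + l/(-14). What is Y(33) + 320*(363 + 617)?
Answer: 13170967/42 ≈ 3.1359e+5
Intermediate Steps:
Y(l) = -⅚ - l/7 (Y(l) = 2*(-5/12 + l/(-14)) = 2*(-5*1/12 + l*(-1/14)) = 2*(-5/12 - l/14) = -⅚ - l/7)
Y(33) + 320*(363 + 617) = (-⅚ - ⅐*33) + 320*(363 + 617) = (-⅚ - 33/7) + 320*980 = -233/42 + 313600 = 13170967/42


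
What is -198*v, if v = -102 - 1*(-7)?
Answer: 18810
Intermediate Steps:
v = -95 (v = -102 + 7 = -95)
-198*v = -198*(-95) = 18810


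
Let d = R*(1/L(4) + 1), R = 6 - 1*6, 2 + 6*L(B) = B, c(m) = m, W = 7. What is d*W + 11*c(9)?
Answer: 99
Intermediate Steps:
L(B) = -1/3 + B/6
R = 0 (R = 6 - 6 = 0)
d = 0 (d = 0*(1/(-1/3 + (1/6)*4) + 1) = 0*(1/(-1/3 + 2/3) + 1) = 0*(1/(1/3) + 1) = 0*(3 + 1) = 0*4 = 0)
d*W + 11*c(9) = 0*7 + 11*9 = 0 + 99 = 99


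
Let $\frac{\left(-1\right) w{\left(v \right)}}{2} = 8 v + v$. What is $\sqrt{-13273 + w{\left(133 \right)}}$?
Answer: $i \sqrt{15667} \approx 125.17 i$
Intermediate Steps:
$w{\left(v \right)} = - 18 v$ ($w{\left(v \right)} = - 2 \left(8 v + v\right) = - 2 \cdot 9 v = - 18 v$)
$\sqrt{-13273 + w{\left(133 \right)}} = \sqrt{-13273 - 2394} = \sqrt{-15667} = i \sqrt{15667}$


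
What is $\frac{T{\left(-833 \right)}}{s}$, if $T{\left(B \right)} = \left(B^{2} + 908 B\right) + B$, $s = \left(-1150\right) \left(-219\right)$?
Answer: $- \frac{31654}{125925} \approx -0.25137$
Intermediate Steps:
$s = 251850$
$T{\left(B \right)} = B^{2} + 909 B$
$\frac{T{\left(-833 \right)}}{s} = \frac{\left(-833\right) \left(909 - 833\right)}{251850} = \left(-833\right) 76 \cdot \frac{1}{251850} = \left(-63308\right) \frac{1}{251850} = - \frac{31654}{125925}$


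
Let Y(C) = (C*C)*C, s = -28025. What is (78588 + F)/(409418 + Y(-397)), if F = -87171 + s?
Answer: 36608/62161355 ≈ 0.00058892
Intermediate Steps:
F = -115196 (F = -87171 - 28025 = -115196)
Y(C) = C**3 (Y(C) = C**2*C = C**3)
(78588 + F)/(409418 + Y(-397)) = (78588 - 115196)/(409418 + (-397)**3) = -36608/(409418 - 62570773) = -36608/(-62161355) = -36608*(-1/62161355) = 36608/62161355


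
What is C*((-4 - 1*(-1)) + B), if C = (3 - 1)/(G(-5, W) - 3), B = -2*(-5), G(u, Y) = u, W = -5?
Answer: -7/4 ≈ -1.7500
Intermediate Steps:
B = 10
C = -¼ (C = (3 - 1)/(-5 - 3) = 2/(-8) = 2*(-⅛) = -¼ ≈ -0.25000)
C*((-4 - 1*(-1)) + B) = -((-4 - 1*(-1)) + 10)/4 = -((-4 + 1) + 10)/4 = -(-3 + 10)/4 = -¼*7 = -7/4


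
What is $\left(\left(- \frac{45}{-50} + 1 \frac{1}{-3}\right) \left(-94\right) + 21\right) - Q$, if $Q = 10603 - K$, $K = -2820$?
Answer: $- \frac{201829}{15} \approx -13455.0$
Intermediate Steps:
$Q = 13423$ ($Q = 10603 - -2820 = 10603 + 2820 = 13423$)
$\left(\left(- \frac{45}{-50} + 1 \frac{1}{-3}\right) \left(-94\right) + 21\right) - Q = \left(\left(- \frac{45}{-50} + 1 \frac{1}{-3}\right) \left(-94\right) + 21\right) - 13423 = \left(\left(\left(-45\right) \left(- \frac{1}{50}\right) + 1 \left(- \frac{1}{3}\right)\right) \left(-94\right) + 21\right) - 13423 = \left(\left(\frac{9}{10} - \frac{1}{3}\right) \left(-94\right) + 21\right) - 13423 = \left(\frac{17}{30} \left(-94\right) + 21\right) - 13423 = \left(- \frac{799}{15} + 21\right) - 13423 = - \frac{484}{15} - 13423 = - \frac{201829}{15}$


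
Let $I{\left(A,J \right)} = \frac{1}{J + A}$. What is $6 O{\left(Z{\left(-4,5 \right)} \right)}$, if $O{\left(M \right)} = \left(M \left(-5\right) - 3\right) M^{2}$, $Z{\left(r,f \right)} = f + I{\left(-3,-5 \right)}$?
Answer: $- \frac{999297}{256} \approx -3903.5$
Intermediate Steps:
$I{\left(A,J \right)} = \frac{1}{A + J}$
$Z{\left(r,f \right)} = - \frac{1}{8} + f$ ($Z{\left(r,f \right)} = f + \frac{1}{-3 - 5} = f + \frac{1}{-8} = f - \frac{1}{8} = - \frac{1}{8} + f$)
$O{\left(M \right)} = M^{2} \left(-3 - 5 M\right)$ ($O{\left(M \right)} = \left(- 5 M - 3\right) M^{2} = \left(-3 - 5 M\right) M^{2} = M^{2} \left(-3 - 5 M\right)$)
$6 O{\left(Z{\left(-4,5 \right)} \right)} = 6 \left(- \frac{1}{8} + 5\right)^{2} \left(-3 - 5 \left(- \frac{1}{8} + 5\right)\right) = 6 \left(\frac{39}{8}\right)^{2} \left(-3 - \frac{195}{8}\right) = 6 \frac{1521 \left(-3 - \frac{195}{8}\right)}{64} = 6 \cdot \frac{1521}{64} \left(- \frac{219}{8}\right) = 6 \left(- \frac{333099}{512}\right) = - \frac{999297}{256}$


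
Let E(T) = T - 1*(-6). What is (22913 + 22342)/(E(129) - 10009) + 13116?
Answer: 129462129/9874 ≈ 13111.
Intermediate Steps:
E(T) = 6 + T (E(T) = T + 6 = 6 + T)
(22913 + 22342)/(E(129) - 10009) + 13116 = (22913 + 22342)/((6 + 129) - 10009) + 13116 = 45255/(135 - 10009) + 13116 = 45255/(-9874) + 13116 = 45255*(-1/9874) + 13116 = -45255/9874 + 13116 = 129462129/9874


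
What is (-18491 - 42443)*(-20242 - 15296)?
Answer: 2165472492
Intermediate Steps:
(-18491 - 42443)*(-20242 - 15296) = -60934*(-35538) = 2165472492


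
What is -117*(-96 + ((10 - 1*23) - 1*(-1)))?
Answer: 12636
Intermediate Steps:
-117*(-96 + ((10 - 1*23) - 1*(-1))) = -117*(-96 + ((10 - 23) + 1)) = -117*(-96 + (-13 + 1)) = -117*(-96 - 12) = -117*(-108) = 12636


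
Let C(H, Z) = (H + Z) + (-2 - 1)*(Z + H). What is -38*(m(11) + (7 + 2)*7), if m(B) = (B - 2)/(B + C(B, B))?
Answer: -26220/11 ≈ -2383.6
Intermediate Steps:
C(H, Z) = -2*H - 2*Z (C(H, Z) = (H + Z) - 3*(H + Z) = (H + Z) + (-3*H - 3*Z) = -2*H - 2*Z)
m(B) = -(-2 + B)/(3*B) (m(B) = (B - 2)/(B + (-2*B - 2*B)) = (-2 + B)/(B - 4*B) = (-2 + B)/((-3*B)) = (-2 + B)*(-1/(3*B)) = -(-2 + B)/(3*B))
-38*(m(11) + (7 + 2)*7) = -38*((⅓)*(2 - 1*11)/11 + (7 + 2)*7) = -38*((⅓)*(1/11)*(2 - 11) + 9*7) = -38*((⅓)*(1/11)*(-9) + 63) = -38*(-3/11 + 63) = -38*690/11 = -26220/11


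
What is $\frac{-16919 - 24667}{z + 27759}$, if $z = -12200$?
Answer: $- \frac{41586}{15559} \approx -2.6728$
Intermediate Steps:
$\frac{-16919 - 24667}{z + 27759} = \frac{-16919 - 24667}{-12200 + 27759} = - \frac{41586}{15559}$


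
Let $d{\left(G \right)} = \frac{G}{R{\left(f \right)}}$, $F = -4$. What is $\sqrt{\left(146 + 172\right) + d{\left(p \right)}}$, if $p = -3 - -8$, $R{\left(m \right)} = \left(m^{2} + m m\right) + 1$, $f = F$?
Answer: $\frac{\sqrt{346467}}{33} \approx 17.837$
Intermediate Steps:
$f = -4$
$R{\left(m \right)} = 1 + 2 m^{2}$ ($R{\left(m \right)} = \left(m^{2} + m^{2}\right) + 1 = 2 m^{2} + 1 = 1 + 2 m^{2}$)
$p = 5$ ($p = -3 + 8 = 5$)
$d{\left(G \right)} = \frac{G}{33}$ ($d{\left(G \right)} = \frac{G}{1 + 2 \left(-4\right)^{2}} = \frac{G}{1 + 2 \cdot 16} = \frac{G}{1 + 32} = \frac{G}{33}$)
$\sqrt{\left(146 + 172\right) + d{\left(p \right)}} = \sqrt{\left(146 + 172\right) + \frac{1}{33} \cdot 5} = \sqrt{318 + \frac{5}{33}} = \sqrt{\frac{10499}{33}} = \frac{\sqrt{346467}}{33}$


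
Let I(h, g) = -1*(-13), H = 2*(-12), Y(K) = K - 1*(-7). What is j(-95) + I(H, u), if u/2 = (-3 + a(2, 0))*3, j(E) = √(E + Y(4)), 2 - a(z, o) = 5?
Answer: 13 + 2*I*√21 ≈ 13.0 + 9.1651*I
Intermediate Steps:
a(z, o) = -3 (a(z, o) = 2 - 1*5 = 2 - 5 = -3)
Y(K) = 7 + K (Y(K) = K + 7 = 7 + K)
H = -24
j(E) = √(11 + E) (j(E) = √(E + (7 + 4)) = √(E + 11) = √(11 + E))
u = -36 (u = 2*((-3 - 3)*3) = 2*(-6*3) = 2*(-18) = -36)
I(h, g) = 13
j(-95) + I(H, u) = √(11 - 95) + 13 = √(-84) + 13 = 2*I*√21 + 13 = 13 + 2*I*√21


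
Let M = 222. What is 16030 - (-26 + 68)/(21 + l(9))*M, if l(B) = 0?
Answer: 15586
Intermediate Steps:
16030 - (-26 + 68)/(21 + l(9))*M = 16030 - (-26 + 68)/(21 + 0)*222 = 16030 - 42/21*222 = 16030 - 42*(1/21)*222 = 16030 - 2*222 = 16030 - 1*444 = 16030 - 444 = 15586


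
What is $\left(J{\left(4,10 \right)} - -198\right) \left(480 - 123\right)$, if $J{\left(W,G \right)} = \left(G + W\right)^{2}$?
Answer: $140658$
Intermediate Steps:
$\left(J{\left(4,10 \right)} - -198\right) \left(480 - 123\right) = \left(\left(10 + 4\right)^{2} - -198\right) \left(480 - 123\right) = \left(14^{2} + 198\right) 357 = \left(196 + 198\right) 357 = 394 \cdot 357 = 140658$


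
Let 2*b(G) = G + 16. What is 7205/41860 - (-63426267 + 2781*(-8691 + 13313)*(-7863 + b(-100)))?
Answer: 851202780964885/8372 ≈ 1.0167e+11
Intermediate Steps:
b(G) = 8 + G/2 (b(G) = (G + 16)/2 = (16 + G)/2 = 8 + G/2)
7205/41860 - (-63426267 + 2781*(-8691 + 13313)*(-7863 + b(-100))) = 7205/41860 - (-63426267 + 2781*(-8691 + 13313)*(-7863 + (8 + (½)*(-100)))) = 7205*(1/41860) - 2781/(1/((-7863 + (8 - 50))*4622 - 22807)) = 1441/8372 - 2781/(1/((-7863 - 42)*4622 - 22807)) = 1441/8372 - 2781/(1/(-7905*4622 - 22807)) = 1441/8372 - 2781/(1/(-36536910 - 22807)) = 1441/8372 - 2781/(1/(-36559717)) = 1441/8372 - 2781/(-1/36559717) = 1441/8372 - 2781*(-36559717) = 1441/8372 + 101672572977 = 851202780964885/8372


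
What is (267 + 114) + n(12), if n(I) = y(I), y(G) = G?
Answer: 393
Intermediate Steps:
n(I) = I
(267 + 114) + n(12) = (267 + 114) + 12 = 381 + 12 = 393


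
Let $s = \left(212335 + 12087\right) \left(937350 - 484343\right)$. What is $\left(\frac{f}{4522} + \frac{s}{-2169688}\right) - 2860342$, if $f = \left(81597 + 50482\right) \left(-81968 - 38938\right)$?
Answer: $- \frac{15792885981703853}{2452832284} \approx -6.4386 \cdot 10^{6}$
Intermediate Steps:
$s = 101664736954$ ($s = 224422 \cdot 453007 = 101664736954$)
$f = -15969143574$ ($f = 132079 \left(-120906\right) = -15969143574$)
$\left(\frac{f}{4522} + \frac{s}{-2169688}\right) - 2860342 = \left(- \frac{15969143574}{4522} + \frac{101664736954}{-2169688}\right) - 2860342 = \left(\left(-15969143574\right) \frac{1}{4522} + 101664736954 \left(- \frac{1}{2169688}\right)\right) - 2860342 = \left(- \frac{7984571787}{2261} - \frac{50832368477}{1084844}\right) - 2860342 = - \frac{8776946780822725}{2452832284} - 2860342 = - \frac{15792885981703853}{2452832284}$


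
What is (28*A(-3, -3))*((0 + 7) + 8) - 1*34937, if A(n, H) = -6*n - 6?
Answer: -29897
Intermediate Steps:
A(n, H) = -6 - 6*n
(28*A(-3, -3))*((0 + 7) + 8) - 1*34937 = (28*(-6 - 6*(-3)))*((0 + 7) + 8) - 1*34937 = (28*(-6 + 18))*(7 + 8) - 34937 = (28*12)*15 - 34937 = 336*15 - 34937 = 5040 - 34937 = -29897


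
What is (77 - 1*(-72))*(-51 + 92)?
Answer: 6109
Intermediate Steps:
(77 - 1*(-72))*(-51 + 92) = (77 + 72)*41 = 149*41 = 6109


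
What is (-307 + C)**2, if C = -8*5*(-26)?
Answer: 537289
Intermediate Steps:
C = 1040 (C = -40*(-26) = 1040)
(-307 + C)**2 = (-307 + 1040)**2 = 733**2 = 537289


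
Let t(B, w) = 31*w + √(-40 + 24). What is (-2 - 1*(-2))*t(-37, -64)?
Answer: 0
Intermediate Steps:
t(B, w) = 4*I + 31*w (t(B, w) = 31*w + √(-16) = 31*w + 4*I = 4*I + 31*w)
(-2 - 1*(-2))*t(-37, -64) = (-2 - 1*(-2))*(4*I + 31*(-64)) = (-2 + 2)*(4*I - 1984) = 0*(-1984 + 4*I) = 0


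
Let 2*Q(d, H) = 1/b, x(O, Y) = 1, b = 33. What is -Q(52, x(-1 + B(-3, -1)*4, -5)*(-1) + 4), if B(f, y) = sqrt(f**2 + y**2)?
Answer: -1/66 ≈ -0.015152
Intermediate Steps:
Q(d, H) = 1/66 (Q(d, H) = (1/2)/33 = (1/2)*(1/33) = 1/66)
-Q(52, x(-1 + B(-3, -1)*4, -5)*(-1) + 4) = -1*1/66 = -1/66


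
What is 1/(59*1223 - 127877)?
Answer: -1/55720 ≈ -1.7947e-5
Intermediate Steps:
1/(59*1223 - 127877) = 1/(72157 - 127877) = 1/(-55720) = -1/55720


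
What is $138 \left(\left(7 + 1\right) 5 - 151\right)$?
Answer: $-15318$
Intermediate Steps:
$138 \left(\left(7 + 1\right) 5 - 151\right) = 138 \left(8 \cdot 5 - 151\right) = 138 \left(40 - 151\right) = 138 \left(-111\right) = -15318$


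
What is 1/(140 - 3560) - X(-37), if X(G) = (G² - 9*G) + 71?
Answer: -6063661/3420 ≈ -1773.0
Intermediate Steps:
X(G) = 71 + G² - 9*G
1/(140 - 3560) - X(-37) = 1/(140 - 3560) - (71 + (-37)² - 9*(-37)) = 1/(-3420) - (71 + 1369 + 333) = -1/3420 - 1*1773 = -1/3420 - 1773 = -6063661/3420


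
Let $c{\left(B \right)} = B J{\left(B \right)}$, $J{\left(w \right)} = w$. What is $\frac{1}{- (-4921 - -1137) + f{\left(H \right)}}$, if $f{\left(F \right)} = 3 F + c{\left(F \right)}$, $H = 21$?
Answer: $\frac{1}{4288} \approx 0.00023321$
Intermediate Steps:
$c{\left(B \right)} = B^{2}$ ($c{\left(B \right)} = B B = B^{2}$)
$f{\left(F \right)} = F^{2} + 3 F$ ($f{\left(F \right)} = 3 F + F^{2} = F^{2} + 3 F$)
$\frac{1}{- (-4921 - -1137) + f{\left(H \right)}} = \frac{1}{- (-4921 - -1137) + 21 \left(3 + 21\right)} = \frac{1}{- (-4921 + 1137) + 21 \cdot 24} = \frac{1}{\left(-1\right) \left(-3784\right) + 504} = \frac{1}{3784 + 504} = \frac{1}{4288}$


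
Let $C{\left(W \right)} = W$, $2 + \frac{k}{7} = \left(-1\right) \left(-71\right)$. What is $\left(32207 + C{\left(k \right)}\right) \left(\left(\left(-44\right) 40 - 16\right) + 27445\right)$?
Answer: $839119610$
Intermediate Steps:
$k = 483$ ($k = -14 + 7 \left(\left(-1\right) \left(-71\right)\right) = -14 + 7 \cdot 71 = -14 + 497 = 483$)
$\left(32207 + C{\left(k \right)}\right) \left(\left(\left(-44\right) 40 - 16\right) + 27445\right) = \left(32207 + 483\right) \left(\left(\left(-44\right) 40 - 16\right) + 27445\right) = 32690 \left(\left(-1760 - 16\right) + 27445\right) = 32690 \left(-1776 + 27445\right) = 32690 \cdot 25669 = 839119610$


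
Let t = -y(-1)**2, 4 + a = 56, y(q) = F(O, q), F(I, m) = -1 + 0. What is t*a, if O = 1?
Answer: -52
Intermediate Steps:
F(I, m) = -1
y(q) = -1
a = 52 (a = -4 + 56 = 52)
t = -1 (t = -1*(-1)**2 = -1*1 = -1)
t*a = -1*52 = -52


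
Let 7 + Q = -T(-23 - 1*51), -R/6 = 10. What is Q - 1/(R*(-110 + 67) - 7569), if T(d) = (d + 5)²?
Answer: -23787551/4989 ≈ -4768.0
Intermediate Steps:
R = -60 (R = -6*10 = -60)
T(d) = (5 + d)²
Q = -4768 (Q = -7 - (5 + (-23 - 1*51))² = -7 - (5 + (-23 - 51))² = -7 - (5 - 74)² = -7 - 1*(-69)² = -7 - 1*4761 = -7 - 4761 = -4768)
Q - 1/(R*(-110 + 67) - 7569) = -4768 - 1/(-60*(-110 + 67) - 7569) = -4768 - 1/(-60*(-43) - 7569) = -4768 - 1/(2580 - 7569) = -4768 - 1/(-4989) = -4768 - 1*(-1/4989) = -4768 + 1/4989 = -23787551/4989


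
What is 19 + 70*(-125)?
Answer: -8731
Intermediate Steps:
19 + 70*(-125) = 19 - 8750 = -8731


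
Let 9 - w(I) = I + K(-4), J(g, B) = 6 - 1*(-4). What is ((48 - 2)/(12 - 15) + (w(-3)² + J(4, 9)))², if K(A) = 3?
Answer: 51529/9 ≈ 5725.4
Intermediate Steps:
J(g, B) = 10 (J(g, B) = 6 + 4 = 10)
w(I) = 6 - I (w(I) = 9 - (I + 3) = 9 - (3 + I) = 9 + (-3 - I) = 6 - I)
((48 - 2)/(12 - 15) + (w(-3)² + J(4, 9)))² = ((48 - 2)/(12 - 15) + ((6 - 1*(-3))² + 10))² = (46/(-3) + ((6 + 3)² + 10))² = (46*(-⅓) + (9² + 10))² = (-46/3 + (81 + 10))² = (-46/3 + 91)² = (227/3)² = 51529/9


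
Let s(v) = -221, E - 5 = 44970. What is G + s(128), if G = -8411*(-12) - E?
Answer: 55736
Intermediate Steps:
E = 44975 (E = 5 + 44970 = 44975)
G = 55957 (G = -8411*(-12) - 1*44975 = 100932 - 44975 = 55957)
G + s(128) = 55957 - 221 = 55736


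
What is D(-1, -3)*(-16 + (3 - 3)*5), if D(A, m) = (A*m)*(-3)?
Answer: 144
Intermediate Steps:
D(A, m) = -3*A*m
D(-1, -3)*(-16 + (3 - 3)*5) = (-3*(-1)*(-3))*(-16 + (3 - 3)*5) = -9*(-16 + 0*5) = -9*(-16 + 0) = -9*(-16) = 144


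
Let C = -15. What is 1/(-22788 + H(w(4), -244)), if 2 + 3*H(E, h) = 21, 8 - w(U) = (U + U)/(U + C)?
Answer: -3/68345 ≈ -4.3895e-5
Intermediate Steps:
w(U) = 8 - 2*U/(-15 + U) (w(U) = 8 - (U + U)/(U - 15) = 8 - 2*U/(-15 + U))
H(E, h) = 19/3 (H(E, h) = -⅔ + (⅓)*21 = -⅔ + 7 = 19/3)
1/(-22788 + H(w(4), -244)) = 1/(-22788 + 19/3) = 1/(-68345/3) = -3/68345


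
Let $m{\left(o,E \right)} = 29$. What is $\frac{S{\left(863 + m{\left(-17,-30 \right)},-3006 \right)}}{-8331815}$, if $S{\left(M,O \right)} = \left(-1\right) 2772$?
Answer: $\frac{2772}{8331815} \approx 0.0003327$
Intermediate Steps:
$S{\left(M,O \right)} = -2772$
$\frac{S{\left(863 + m{\left(-17,-30 \right)},-3006 \right)}}{-8331815} = - \frac{2772}{-8331815} = \left(-2772\right) \left(- \frac{1}{8331815}\right) = \frac{2772}{8331815}$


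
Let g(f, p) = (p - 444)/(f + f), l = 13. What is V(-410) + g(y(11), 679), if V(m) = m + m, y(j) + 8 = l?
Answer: -1593/2 ≈ -796.50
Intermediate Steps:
y(j) = 5 (y(j) = -8 + 13 = 5)
g(f, p) = (-444 + p)/(2*f) (g(f, p) = (-444 + p)/((2*f)) = (-444 + p)*(1/(2*f)) = (-444 + p)/(2*f))
V(m) = 2*m
V(-410) + g(y(11), 679) = 2*(-410) + (1/2)*(-444 + 679)/5 = -820 + (1/2)*(1/5)*235 = -820 + 47/2 = -1593/2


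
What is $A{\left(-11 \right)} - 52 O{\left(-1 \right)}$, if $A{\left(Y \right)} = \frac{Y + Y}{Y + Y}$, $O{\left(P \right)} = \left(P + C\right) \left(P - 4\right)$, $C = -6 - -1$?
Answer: $-1559$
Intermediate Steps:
$C = -5$ ($C = -6 + 1 = -5$)
$O{\left(P \right)} = \left(-5 + P\right) \left(-4 + P\right)$ ($O{\left(P \right)} = \left(P - 5\right) \left(P - 4\right) = \left(-5 + P\right) \left(-4 + P\right)$)
$A{\left(Y \right)} = 1$ ($A{\left(Y \right)} = \frac{2 Y}{2 Y} = 2 Y \frac{1}{2 Y} = 1$)
$A{\left(-11 \right)} - 52 O{\left(-1 \right)} = 1 - 52 \left(20 + \left(-1\right)^{2} - -9\right) = 1 - 52 \left(20 + 1 + 9\right) = 1 - 1560 = -1559$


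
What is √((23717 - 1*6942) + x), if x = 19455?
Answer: √36230 ≈ 190.34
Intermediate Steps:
√((23717 - 1*6942) + x) = √((23717 - 1*6942) + 19455) = √((23717 - 6942) + 19455) = √(16775 + 19455) = √36230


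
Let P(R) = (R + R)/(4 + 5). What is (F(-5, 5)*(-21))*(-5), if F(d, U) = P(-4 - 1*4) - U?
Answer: -2135/3 ≈ -711.67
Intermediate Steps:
P(R) = 2*R/9 (P(R) = (2*R)/9 = (2*R)*(⅑) = 2*R/9)
F(d, U) = -16/9 - U (F(d, U) = 2*(-4 - 1*4)/9 - U = 2*(-4 - 4)/9 - U = (2/9)*(-8) - U = -16/9 - U)
(F(-5, 5)*(-21))*(-5) = ((-16/9 - 1*5)*(-21))*(-5) = ((-16/9 - 5)*(-21))*(-5) = -61/9*(-21)*(-5) = (427/3)*(-5) = -2135/3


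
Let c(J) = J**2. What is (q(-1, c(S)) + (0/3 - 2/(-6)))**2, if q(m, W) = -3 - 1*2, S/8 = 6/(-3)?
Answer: 196/9 ≈ 21.778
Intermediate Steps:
S = -16 (S = 8*(6/(-3)) = 8*(6*(-1/3)) = 8*(-2) = -16)
q(m, W) = -5 (q(m, W) = -3 - 2 = -5)
(q(-1, c(S)) + (0/3 - 2/(-6)))**2 = (-5 + (0/3 - 2/(-6)))**2 = (-5 + (0*(1/3) - 2*(-1/6)))**2 = (-5 + (0 + 1/3))**2 = (-5 + 1/3)**2 = (-14/3)**2 = 196/9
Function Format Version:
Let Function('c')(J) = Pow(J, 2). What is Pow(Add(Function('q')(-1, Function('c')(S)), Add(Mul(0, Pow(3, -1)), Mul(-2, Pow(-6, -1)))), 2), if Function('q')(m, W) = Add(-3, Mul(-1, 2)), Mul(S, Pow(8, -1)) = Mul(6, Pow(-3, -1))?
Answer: Rational(196, 9) ≈ 21.778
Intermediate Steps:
S = -16 (S = Mul(8, Mul(6, Pow(-3, -1))) = Mul(8, Mul(6, Rational(-1, 3))) = Mul(8, -2) = -16)
Function('q')(m, W) = -5 (Function('q')(m, W) = Add(-3, -2) = -5)
Pow(Add(Function('q')(-1, Function('c')(S)), Add(Mul(0, Pow(3, -1)), Mul(-2, Pow(-6, -1)))), 2) = Pow(Add(-5, Add(Mul(0, Pow(3, -1)), Mul(-2, Pow(-6, -1)))), 2) = Pow(Add(-5, Add(Mul(0, Rational(1, 3)), Mul(-2, Rational(-1, 6)))), 2) = Pow(Add(-5, Add(0, Rational(1, 3))), 2) = Pow(Add(-5, Rational(1, 3)), 2) = Pow(Rational(-14, 3), 2) = Rational(196, 9)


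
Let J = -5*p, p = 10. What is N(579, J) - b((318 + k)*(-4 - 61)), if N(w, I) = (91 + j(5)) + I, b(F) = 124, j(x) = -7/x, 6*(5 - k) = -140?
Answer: -422/5 ≈ -84.400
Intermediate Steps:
k = 85/3 (k = 5 - ⅙*(-140) = 5 + 70/3 = 85/3 ≈ 28.333)
J = -50 (J = -5*10 = -50)
N(w, I) = 448/5 + I (N(w, I) = (91 - 7/5) + I = 448/5 + I)
N(579, J) - b((318 + k)*(-4 - 61)) = (448/5 - 50) - 1*124 = 198/5 - 124 = -422/5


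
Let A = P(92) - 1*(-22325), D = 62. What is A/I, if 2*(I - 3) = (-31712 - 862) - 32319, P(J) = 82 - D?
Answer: -44690/64887 ≈ -0.68874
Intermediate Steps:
P(J) = 20 (P(J) = 82 - 1*62 = 82 - 62 = 20)
A = 22345 (A = 20 - 1*(-22325) = 20 + 22325 = 22345)
I = -64887/2 (I = 3 + ((-31712 - 862) - 32319)/2 = 3 + (-32574 - 32319)/2 = 3 + (½)*(-64893) = 3 - 64893/2 = -64887/2 ≈ -32444.)
A/I = 22345/(-64887/2) = 22345*(-2/64887) = -44690/64887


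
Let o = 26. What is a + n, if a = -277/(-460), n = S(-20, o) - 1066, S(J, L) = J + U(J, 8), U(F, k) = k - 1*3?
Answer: -496983/460 ≈ -1080.4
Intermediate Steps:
U(F, k) = -3 + k (U(F, k) = k - 3 = -3 + k)
S(J, L) = 5 + J (S(J, L) = J + (-3 + 8) = J + 5 = 5 + J)
n = -1081 (n = (5 - 20) - 1066 = -15 - 1066 = -1081)
a = 277/460 (a = -277*(-1/460) = 277/460 ≈ 0.60217)
a + n = 277/460 - 1081 = -496983/460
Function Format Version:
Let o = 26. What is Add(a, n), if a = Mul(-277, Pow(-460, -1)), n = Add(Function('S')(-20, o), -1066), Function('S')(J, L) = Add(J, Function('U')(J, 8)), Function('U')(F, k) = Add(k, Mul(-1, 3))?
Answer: Rational(-496983, 460) ≈ -1080.4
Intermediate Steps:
Function('U')(F, k) = Add(-3, k) (Function('U')(F, k) = Add(k, -3) = Add(-3, k))
Function('S')(J, L) = Add(5, J) (Function('S')(J, L) = Add(J, Add(-3, 8)) = Add(J, 5) = Add(5, J))
n = -1081 (n = Add(Add(5, -20), -1066) = Add(-15, -1066) = -1081)
a = Rational(277, 460) (a = Mul(-277, Rational(-1, 460)) = Rational(277, 460) ≈ 0.60217)
Add(a, n) = Add(Rational(277, 460), -1081) = Rational(-496983, 460)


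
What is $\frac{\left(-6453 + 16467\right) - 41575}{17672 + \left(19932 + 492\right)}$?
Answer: $- \frac{31561}{38096} \approx -0.82846$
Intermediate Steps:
$\frac{\left(-6453 + 16467\right) - 41575}{17672 + \left(19932 + 492\right)} = \frac{10014 - 41575}{17672 + 20424} = - \frac{31561}{38096}$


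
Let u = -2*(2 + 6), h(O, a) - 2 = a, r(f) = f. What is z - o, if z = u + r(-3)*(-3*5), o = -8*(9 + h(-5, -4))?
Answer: 85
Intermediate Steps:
h(O, a) = 2 + a
o = -56 (o = -8*(9 + (2 - 4)) = -8*(9 - 2) = -8*7 = -56)
u = -16 (u = -2*8 = -16)
z = 29 (z = -16 - (-9)*5 = -16 - 3*(-15) = -16 + 45 = 29)
z - o = 29 - 1*(-56) = 29 + 56 = 85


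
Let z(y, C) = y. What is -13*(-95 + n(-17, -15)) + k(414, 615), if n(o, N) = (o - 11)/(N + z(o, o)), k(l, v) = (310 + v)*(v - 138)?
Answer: 3539589/8 ≈ 4.4245e+5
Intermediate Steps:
k(l, v) = (-138 + v)*(310 + v) (k(l, v) = (310 + v)*(-138 + v) = (-138 + v)*(310 + v))
n(o, N) = (-11 + o)/(N + o) (n(o, N) = (o - 11)/(N + o) = (-11 + o)/(N + o))
-13*(-95 + n(-17, -15)) + k(414, 615) = -13*(-95 + (-11 - 17)/(-15 - 17)) + (-42780 + 615**2 + 172*615) = -13*(-95 - 28/(-32)) + (-42780 + 378225 + 105780) = -13*(-95 - 1/32*(-28)) + 441225 = -13*(-95 + 7/8) + 441225 = -13*(-753/8) + 441225 = 9789/8 + 441225 = 3539589/8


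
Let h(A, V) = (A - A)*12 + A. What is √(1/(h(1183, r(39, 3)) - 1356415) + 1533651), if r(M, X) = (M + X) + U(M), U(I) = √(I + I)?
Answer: √176049118554849762/338808 ≈ 1238.4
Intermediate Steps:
U(I) = √2*√I (U(I) = √(2*I) = √2*√I)
r(M, X) = M + X + √2*√M (r(M, X) = (M + X) + √2*√M = M + X + √2*√M)
h(A, V) = A (h(A, V) = 0*12 + A = 0 + A = A)
√(1/(h(1183, r(39, 3)) - 1356415) + 1533651) = √(1/(1183 - 1356415) + 1533651) = √(1/(-1355232) + 1533651) = √(-1/1355232 + 1533651) = √(2078452912031/1355232) = √176049118554849762/338808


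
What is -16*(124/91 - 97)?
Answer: 139248/91 ≈ 1530.2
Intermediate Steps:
-16*(124/91 - 97) = -16*(-8703/91) = 139248/91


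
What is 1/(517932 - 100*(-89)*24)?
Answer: 1/731532 ≈ 1.3670e-6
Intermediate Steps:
1/(517932 - 100*(-89)*24) = 1/(517932 + 8900*24) = 1/(517932 + 213600) = 1/731532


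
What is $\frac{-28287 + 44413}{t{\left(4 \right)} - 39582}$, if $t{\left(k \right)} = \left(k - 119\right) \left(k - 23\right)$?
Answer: $- \frac{16126}{37397} \approx -0.43121$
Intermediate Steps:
$t{\left(k \right)} = \left(-119 + k\right) \left(-23 + k\right)$
$\frac{-28287 + 44413}{t{\left(4 \right)} - 39582} = \frac{-28287 + 44413}{\left(2737 + 4^{2} - 568\right) - 39582} = \frac{16126}{\left(2737 + 16 - 568\right) - 39582} = \frac{16126}{2185 - 39582} = \frac{16126}{-37397} = 16126 \left(- \frac{1}{37397}\right) = - \frac{16126}{37397}$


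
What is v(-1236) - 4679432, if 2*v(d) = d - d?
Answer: -4679432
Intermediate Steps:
v(d) = 0 (v(d) = (d - d)/2 = (1/2)*0 = 0)
v(-1236) - 4679432 = 0 - 4679432 = -4679432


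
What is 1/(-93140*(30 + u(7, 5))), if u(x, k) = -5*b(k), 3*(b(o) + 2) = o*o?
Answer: 3/465700 ≈ 6.4419e-6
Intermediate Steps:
b(o) = -2 + o²/3 (b(o) = -2 + (o*o)/3 = -2 + o²/3)
u(x, k) = 10 - 5*k²/3 (u(x, k) = -5*(-2 + k²/3) = 10 - 5*k²/3)
1/(-93140*(30 + u(7, 5))) = 1/(-93140*(30 + (10 - 5/3*5²))) = 1/(-93140*(30 + (10 - 5/3*25))) = 1/(-93140*(30 + (10 - 125/3))) = 1/(-93140*(30 - 95/3)) = 1/(-93140*(-5/3)) = 1/(465700/3) = 3/465700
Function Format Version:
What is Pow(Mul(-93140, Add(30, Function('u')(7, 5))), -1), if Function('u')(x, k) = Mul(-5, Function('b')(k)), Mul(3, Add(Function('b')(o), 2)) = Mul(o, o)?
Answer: Rational(3, 465700) ≈ 6.4419e-6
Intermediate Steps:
Function('b')(o) = Add(-2, Mul(Rational(1, 3), Pow(o, 2))) (Function('b')(o) = Add(-2, Mul(Rational(1, 3), Mul(o, o))) = Add(-2, Mul(Rational(1, 3), Pow(o, 2))))
Function('u')(x, k) = Add(10, Mul(Rational(-5, 3), Pow(k, 2))) (Function('u')(x, k) = Mul(-5, Add(-2, Mul(Rational(1, 3), Pow(k, 2)))) = Add(10, Mul(Rational(-5, 3), Pow(k, 2))))
Pow(Mul(-93140, Add(30, Function('u')(7, 5))), -1) = Pow(Mul(-93140, Add(30, Add(10, Mul(Rational(-5, 3), Pow(5, 2))))), -1) = Pow(Mul(-93140, Add(30, Add(10, Mul(Rational(-5, 3), 25)))), -1) = Pow(Mul(-93140, Add(30, Add(10, Rational(-125, 3)))), -1) = Pow(Mul(-93140, Add(30, Rational(-95, 3))), -1) = Pow(Mul(-93140, Rational(-5, 3)), -1) = Pow(Rational(465700, 3), -1) = Rational(3, 465700)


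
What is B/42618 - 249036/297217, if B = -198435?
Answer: -23197223881/4222264702 ≈ -5.4940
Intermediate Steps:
B/42618 - 249036/297217 = -198435/42618 - 249036/297217 = -198435*1/42618 - 249036*1/297217 = -66145/14206 - 249036/297217 = -23197223881/4222264702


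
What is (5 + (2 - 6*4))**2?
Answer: 289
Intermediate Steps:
(5 + (2 - 6*4))**2 = (5 + (2 - 24))**2 = (5 - 22)**2 = (-17)**2 = 289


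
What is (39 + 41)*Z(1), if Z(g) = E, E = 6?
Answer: 480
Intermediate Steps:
Z(g) = 6
(39 + 41)*Z(1) = (39 + 41)*6 = 80*6 = 480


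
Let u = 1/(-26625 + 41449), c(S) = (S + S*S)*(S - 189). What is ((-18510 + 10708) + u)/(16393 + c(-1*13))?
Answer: 115656847/224124056 ≈ 0.51604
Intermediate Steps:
c(S) = (-189 + S)*(S + S²) (c(S) = (S + S²)*(-189 + S) = (-189 + S)*(S + S²))
u = 1/14824 ≈ 6.7458e-5
((-18510 + 10708) + u)/(16393 + c(-1*13)) = ((-18510 + 10708) + 1/14824)/(16393 + (-1*13)*(-189 + (-1*13)² - (-188)*13)) = (-7802 + 1/14824)/(16393 - 13*(-189 + (-13)² - 188*(-13))) = -115656847/(14824*(16393 - 13*(-189 + 169 + 2444))) = -115656847/(14824*(16393 - 13*2424)) = -115656847/(14824*(16393 - 31512)) = -115656847/14824/(-15119) = -115656847/14824*(-1/15119) = 115656847/224124056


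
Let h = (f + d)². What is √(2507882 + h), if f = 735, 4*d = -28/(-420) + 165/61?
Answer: √2552804546731/915 ≈ 1746.2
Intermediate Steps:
d = 634/915 (d = (-28/(-420) + 165/61)/4 = (-28*(-1/420) + 165*(1/61))/4 = (1/15 + 165/61)/4 = (¼)*(2536/915) = 634/915 ≈ 0.69290)
h = 453143039281/837225 (h = (735 + 634/915)² = (673159/915)² = 453143039281/837225 ≈ 5.4124e+5)
√(2507882 + h) = √(2507882 + 453143039281/837225) = √(2552804546731/837225) = √2552804546731/915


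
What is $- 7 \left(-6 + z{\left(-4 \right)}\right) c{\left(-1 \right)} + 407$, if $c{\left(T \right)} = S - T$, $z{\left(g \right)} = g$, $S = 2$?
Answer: $617$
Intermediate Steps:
$c{\left(T \right)} = 2 - T$
$- 7 \left(-6 + z{\left(-4 \right)}\right) c{\left(-1 \right)} + 407 = - 7 \left(-6 - 4\right) \left(2 - -1\right) + 407 = \left(-7\right) \left(-10\right) \left(2 + 1\right) + 407 = 70 \cdot 3 + 407 = 210 + 407 = 617$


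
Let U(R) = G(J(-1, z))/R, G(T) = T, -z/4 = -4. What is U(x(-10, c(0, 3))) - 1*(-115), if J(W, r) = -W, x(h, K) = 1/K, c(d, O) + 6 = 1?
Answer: 110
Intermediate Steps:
c(d, O) = -5 (c(d, O) = -6 + 1 = -5)
z = 16 (z = -4*(-4) = 16)
U(R) = 1/R (U(R) = (-1*(-1))/R = 1/R)
U(x(-10, c(0, 3))) - 1*(-115) = 1/(1/(-5)) - 1*(-115) = 1/(-⅕) + 115 = -5 + 115 = 110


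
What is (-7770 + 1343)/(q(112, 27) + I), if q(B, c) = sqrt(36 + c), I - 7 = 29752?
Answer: -191261093/885598018 + 19281*sqrt(7)/885598018 ≈ -0.21591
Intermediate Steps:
I = 29759 (I = 7 + 29752 = 29759)
(-7770 + 1343)/(q(112, 27) + I) = (-7770 + 1343)/(sqrt(36 + 27) + 29759) = -6427/(sqrt(63) + 29759) = -6427/(3*sqrt(7) + 29759) = -6427/(29759 + 3*sqrt(7))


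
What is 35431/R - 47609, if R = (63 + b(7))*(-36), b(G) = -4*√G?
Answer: -104965667/2204 - 35431*√7/34713 ≈ -47628.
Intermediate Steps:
R = -2268 + 144*√7 (R = (63 - 4*√7)*(-36) = -2268 + 144*√7 ≈ -1887.0)
35431/R - 47609 = 35431/(-2268 + 144*√7) - 47609 = -47609 + 35431/(-2268 + 144*√7)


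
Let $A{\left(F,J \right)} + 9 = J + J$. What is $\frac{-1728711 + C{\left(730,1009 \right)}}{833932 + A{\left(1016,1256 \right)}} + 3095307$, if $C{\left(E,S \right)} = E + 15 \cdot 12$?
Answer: $\frac{2589021382744}{836435} \approx 3.0953 \cdot 10^{6}$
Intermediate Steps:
$A{\left(F,J \right)} = -9 + 2 J$ ($A{\left(F,J \right)} = -9 + \left(J + J\right) = -9 + 2 J$)
$C{\left(E,S \right)} = 180 + E$ ($C{\left(E,S \right)} = E + 180 = 180 + E$)
$\frac{-1728711 + C{\left(730,1009 \right)}}{833932 + A{\left(1016,1256 \right)}} + 3095307 = \frac{-1728711 + \left(180 + 730\right)}{833932 + \left(-9 + 2 \cdot 1256\right)} + 3095307 = \frac{-1728711 + 910}{833932 + \left(-9 + 2512\right)} + 3095307 = - \frac{1727801}{833932 + 2503} + 3095307 = - \frac{1727801}{836435} + 3095307 = \frac{2589021382744}{836435}$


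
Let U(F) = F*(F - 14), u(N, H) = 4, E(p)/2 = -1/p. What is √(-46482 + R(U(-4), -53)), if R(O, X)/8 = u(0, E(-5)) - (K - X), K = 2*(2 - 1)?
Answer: 3*I*√5210 ≈ 216.54*I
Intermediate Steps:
E(p) = -2/p (E(p) = 2*(-1/p) = -2/p)
U(F) = F*(-14 + F)
K = 2 (K = 2*1 = 2)
R(O, X) = 16 + 8*X (R(O, X) = 8*(4 - (2 - X)) = 8*(4 + (-2 + X)) = 8*(2 + X) = 16 + 8*X)
√(-46482 + R(U(-4), -53)) = √(-46482 + (16 + 8*(-53))) = √(-46482 + (16 - 424)) = √(-46482 - 408) = √(-46890) = 3*I*√5210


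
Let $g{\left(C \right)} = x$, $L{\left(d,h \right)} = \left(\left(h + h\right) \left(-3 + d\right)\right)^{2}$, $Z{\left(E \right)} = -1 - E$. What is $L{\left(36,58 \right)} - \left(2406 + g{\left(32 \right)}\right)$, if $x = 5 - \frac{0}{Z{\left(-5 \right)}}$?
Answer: $14651173$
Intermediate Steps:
$L{\left(d,h \right)} = 4 h^{2} \left(-3 + d\right)^{2}$ ($L{\left(d,h \right)} = \left(2 h \left(-3 + d\right)\right)^{2} = 4 h^{2} \left(-3 + d\right)^{2}$)
$x = 5$ ($x = 5 - \frac{0}{-1 - -5} = 5 - \frac{0}{-1 + 5} = 5 - \frac{0}{4} = 5 - 0 \cdot \frac{1}{4} = 5 - 0 = 5 + 0 = 5$)
$g{\left(C \right)} = 5$
$L{\left(36,58 \right)} - \left(2406 + g{\left(32 \right)}\right) = 4 \cdot 58^{2} \left(-3 + 36\right)^{2} - \left(2406 + 5\right) = 4 \cdot 3364 \cdot 33^{2} - 2411 = 4 \cdot 3364 \cdot 1089 - 2411 = 14653584 - 2411 = 14651173$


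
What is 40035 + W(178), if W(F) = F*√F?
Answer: 40035 + 178*√178 ≈ 42410.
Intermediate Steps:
W(F) = F^(3/2)
40035 + W(178) = 40035 + 178^(3/2) = 40035 + 178*√178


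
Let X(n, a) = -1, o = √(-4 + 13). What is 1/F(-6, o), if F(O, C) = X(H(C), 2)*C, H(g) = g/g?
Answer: -⅓ ≈ -0.33333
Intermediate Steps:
o = 3 (o = √9 = 3)
H(g) = 1
F(O, C) = -C
1/F(-6, o) = 1/(-1*3) = 1/(-3) = -⅓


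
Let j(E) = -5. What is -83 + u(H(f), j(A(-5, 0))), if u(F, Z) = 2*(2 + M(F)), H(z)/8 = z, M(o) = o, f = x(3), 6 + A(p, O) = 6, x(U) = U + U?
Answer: 17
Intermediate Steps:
x(U) = 2*U
A(p, O) = 0 (A(p, O) = -6 + 6 = 0)
f = 6 (f = 2*3 = 6)
H(z) = 8*z
u(F, Z) = 4 + 2*F (u(F, Z) = 2*(2 + F) = 4 + 2*F)
-83 + u(H(f), j(A(-5, 0))) = -83 + (4 + 2*(8*6)) = -83 + (4 + 2*48) = -83 + (4 + 96) = -83 + 100 = 17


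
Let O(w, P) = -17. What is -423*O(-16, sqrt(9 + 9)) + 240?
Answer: 7431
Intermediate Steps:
-423*O(-16, sqrt(9 + 9)) + 240 = -423*(-17) + 240 = 7191 + 240 = 7431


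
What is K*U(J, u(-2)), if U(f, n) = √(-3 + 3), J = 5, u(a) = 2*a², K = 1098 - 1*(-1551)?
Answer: 0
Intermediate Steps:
K = 2649 (K = 1098 + 1551 = 2649)
U(f, n) = 0 (U(f, n) = √0 = 0)
K*U(J, u(-2)) = 2649*0 = 0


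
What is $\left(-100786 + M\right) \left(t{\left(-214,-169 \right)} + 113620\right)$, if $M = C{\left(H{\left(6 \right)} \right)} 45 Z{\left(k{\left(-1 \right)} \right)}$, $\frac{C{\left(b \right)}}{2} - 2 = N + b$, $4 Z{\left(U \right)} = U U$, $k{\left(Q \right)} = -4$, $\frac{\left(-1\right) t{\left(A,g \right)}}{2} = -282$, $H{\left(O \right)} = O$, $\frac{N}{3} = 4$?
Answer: $-10686023824$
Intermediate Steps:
$N = 12$ ($N = 3 \cdot 4 = 12$)
$t{\left(A,g \right)} = 564$ ($t{\left(A,g \right)} = \left(-2\right) \left(-282\right) = 564$)
$Z{\left(U \right)} = \frac{U^{2}}{4}$ ($Z{\left(U \right)} = \frac{U U}{4} = \frac{U^{2}}{4}$)
$C{\left(b \right)} = 28 + 2 b$ ($C{\left(b \right)} = 4 + 2 \left(12 + b\right) = 4 + \left(24 + 2 b\right) = 28 + 2 b$)
$M = 7200$ ($M = \left(28 + 2 \cdot 6\right) 45 \frac{\left(-4\right)^{2}}{4} = \left(28 + 12\right) 45 \cdot \frac{1}{4} \cdot 16 = 40 \cdot 45 \cdot 4 = 1800 \cdot 4 = 7200$)
$\left(-100786 + M\right) \left(t{\left(-214,-169 \right)} + 113620\right) = \left(-100786 + 7200\right) \left(564 + 113620\right) = \left(-93586\right) 114184 = -10686023824$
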